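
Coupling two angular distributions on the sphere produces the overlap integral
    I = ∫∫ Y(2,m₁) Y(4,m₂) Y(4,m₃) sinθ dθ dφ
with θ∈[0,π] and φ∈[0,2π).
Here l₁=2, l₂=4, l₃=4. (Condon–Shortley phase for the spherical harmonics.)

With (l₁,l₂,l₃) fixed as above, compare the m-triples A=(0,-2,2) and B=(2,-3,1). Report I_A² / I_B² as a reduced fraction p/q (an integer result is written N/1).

Same 2,4,4: normalisation and zero-m 3j drop out of the ratio.
A: Δ: 2! 2! 6! / 11! → 1/13860; sum: t=0:+1/192 t=1:−1/120 t=2:+1/2880 = -1/360; 3j²(2 4 4; 0 -2 2) = Δ·Π!·Σ² = 16/3465  (sign -1)
B: Δ: 2! 2! 6! / 11! → 1/13860; sum: t=0:+1/480 = 1/480; 3j²(2 4 4; 2 -3 1) = Δ·Π!·Σ² = 3/110  (sign -1)
I_A²/I_B² = (16/3465)/(3/110) = 32/189

32/189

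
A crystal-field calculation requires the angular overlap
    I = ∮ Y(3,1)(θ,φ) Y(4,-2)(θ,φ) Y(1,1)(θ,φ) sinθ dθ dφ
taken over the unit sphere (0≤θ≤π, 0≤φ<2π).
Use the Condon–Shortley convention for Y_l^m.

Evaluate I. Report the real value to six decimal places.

0.238414

Rules hold: Σm=0, L=8 even, 1≤1≤7.
N = 7·9·3 = 189
Δ = 6!·0!·2!/9! = 1/252
Racah Σ t=3..3: t=3:−1/36 = -1/36
⇒ 3j(3 4 1; 0 0 0)² = 4/63, sgn +1
Racah Σ t=2..2: t=2:+1/96 = 1/96
⇒ 3j(3 4 1; 1 -2 1)² = 5/84, sgn +1
4πI² = N·(3j₀)²·(3jₘ)² = 5/7
I = +1·√(0.714286/4π) = 0.23841361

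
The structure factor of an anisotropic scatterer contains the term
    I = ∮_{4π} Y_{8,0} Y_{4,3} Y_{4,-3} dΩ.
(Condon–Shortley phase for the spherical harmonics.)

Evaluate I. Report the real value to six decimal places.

Rules hold: Σm=0, L=16 even, 4≤4≤12.
N = 17·9·9 = 1377
Δ = 8!·8!·0!/17! = 1/218790
Racah Σ t=4..4: t=4:+1/331776 = 1/331776
⇒ 3j(8 4 4; 0 0 0)² = 490/21879, sgn +1
Racah Σ t=7..7: t=7:−1/25401600 = -1/25401600
⇒ 3j(8 4 4; 0 3 -3)² = 32/109395, sgn +1
4πI² = N·(3j₀)²·(3jₘ)² = 3136/347633
I = +1·√(0.00902101/4π) = 0.02679308

0.026793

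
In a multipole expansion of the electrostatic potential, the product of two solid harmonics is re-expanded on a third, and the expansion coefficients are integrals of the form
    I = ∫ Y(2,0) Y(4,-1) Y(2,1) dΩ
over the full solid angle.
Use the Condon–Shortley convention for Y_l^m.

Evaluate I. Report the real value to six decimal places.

Rules hold: Σm=0, L=8 even, 2≤2≤6.
N = 5·9·5 = 225
Δ = 4!·0!·4!/9! = 1/630
Racah Σ t=2..2: t=2:+1/16 = 1/16
⇒ 3j(2 4 2; 0 0 0)² = 2/35, sgn +1
Racah Σ t=2..2: t=2:+1/24 = 1/24
⇒ 3j(2 4 2; 0 -1 1)² = 1/21, sgn -1
4πI² = N·(3j₀)²·(3jₘ)² = 30/49
I = -1·√(0.612245/4π) = -0.22072812

-0.220728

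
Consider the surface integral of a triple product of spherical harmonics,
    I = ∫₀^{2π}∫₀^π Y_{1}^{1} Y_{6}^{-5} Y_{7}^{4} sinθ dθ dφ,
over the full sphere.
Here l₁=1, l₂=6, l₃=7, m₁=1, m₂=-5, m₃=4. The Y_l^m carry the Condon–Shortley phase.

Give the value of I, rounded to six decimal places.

0.060604

Rules hold: Σm=0, L=14 even, 5≤7≤7.
N = 3·13·15 = 585
Δ = 0!·2!·12!/15! = 1/1365
Racah Σ t=0..0: t=0:+1/518400 = 1/518400
⇒ 3j(1 6 7; 0 0 0)² = 7/195, sgn -1
Racah Σ t=0..0: t=0:+1/79833600 = 1/79833600
⇒ 3j(1 6 7; 1 -5 4)² = 1/455, sgn -1
4πI² = N·(3j₀)²·(3jₘ)² = 3/65
I = +1·√(0.0461538/4π) = 0.06060368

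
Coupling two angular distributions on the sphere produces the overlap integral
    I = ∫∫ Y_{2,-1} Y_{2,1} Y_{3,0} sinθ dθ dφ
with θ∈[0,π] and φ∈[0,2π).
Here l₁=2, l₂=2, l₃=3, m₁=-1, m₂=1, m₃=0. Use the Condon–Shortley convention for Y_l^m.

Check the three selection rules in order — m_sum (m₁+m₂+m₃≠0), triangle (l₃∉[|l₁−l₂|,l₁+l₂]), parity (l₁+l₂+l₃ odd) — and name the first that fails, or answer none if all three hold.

parity

Σmᵢ = 0  ✓
l₃∈[|l₁−l₂|,l₁+l₂]=[0,4], have l₃=3  ✓
Σlᵢ = 7 ⇒ odd  ✗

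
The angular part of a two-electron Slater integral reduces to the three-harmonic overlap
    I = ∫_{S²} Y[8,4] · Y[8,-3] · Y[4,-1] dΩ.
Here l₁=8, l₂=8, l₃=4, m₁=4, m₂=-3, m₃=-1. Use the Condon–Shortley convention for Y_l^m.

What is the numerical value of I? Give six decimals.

m-sum 0 ✓  L=20 even ✓  0≤4≤16 ✓
Π(2lᵢ+1) = 17×17×9 = 2601
triangle coeff Δ(8,8,4) = 1/185175900
Σ_t [4,8]: t=4:+1/557383680 t=5:−1/21772800 t=6:+1/8294400 t=7:−1/21772800 t=8:+1/557383680 = 1/30965760
(3j)²=36/4199 [(8 8 4; 0 0 0)], sign=+1
Σ_t [1,4]: t=1:−1/5748019200 t=2:+1/174182400 t=3:−1/52254720 t=4:+1/139345920 = -7/1094860800
(3j)²=147/16796 [(8 8 4; 4 -3 -1)], sign=+1
⇒ 4πI² = 11907/61009
I = (+1)√(11907/61009/(4π)) = 0.12462331

0.124623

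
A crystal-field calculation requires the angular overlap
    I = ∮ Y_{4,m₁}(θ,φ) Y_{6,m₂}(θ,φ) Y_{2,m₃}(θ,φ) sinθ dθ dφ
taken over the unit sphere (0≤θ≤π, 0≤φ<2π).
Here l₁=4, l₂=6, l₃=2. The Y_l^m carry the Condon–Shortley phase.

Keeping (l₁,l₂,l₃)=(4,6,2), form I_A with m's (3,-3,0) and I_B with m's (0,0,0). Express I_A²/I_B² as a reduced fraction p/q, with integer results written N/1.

Same 4,6,2: normalisation and zero-m 3j drop out of the ratio.
A: Δ: 8! 0! 4! / 13! → 1/6435; sum: t=1:−1/20160 = -1/20160; 3j²(4 6 2; 3 -3 0) = Δ·Π!·Σ² = 12/715  (sign -1)
B: Δ: 8! 0! 4! / 13! → 1/6435; sum: t=4:+1/2304 = 1/2304; 3j²(4 6 2; 0 0 0) = Δ·Π!·Σ² = 5/143  (sign +1)
I_A²/I_B² = (12/715)/(5/143) = 12/25

12/25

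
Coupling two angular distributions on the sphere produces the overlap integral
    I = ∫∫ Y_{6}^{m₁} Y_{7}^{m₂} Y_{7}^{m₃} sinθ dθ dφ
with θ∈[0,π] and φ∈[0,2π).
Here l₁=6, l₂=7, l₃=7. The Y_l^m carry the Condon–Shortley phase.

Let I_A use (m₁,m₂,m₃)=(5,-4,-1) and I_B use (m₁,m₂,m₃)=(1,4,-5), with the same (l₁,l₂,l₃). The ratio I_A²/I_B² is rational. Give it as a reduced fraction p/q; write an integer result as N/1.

8/9

Same 6,7,7: normalisation and zero-m 3j drop out of the ratio.
A: Δ: 6! 6! 8! / 21! → 1/2444321880; sum: t=0:+1/62208000 t=1:−1/124416000 = 1/124416000; 3j²(6 7 7; 5 -4 -1) = Δ·Π!·Σ² = 154/20995  (sign +1)
B: Δ: 6! 6! 8! / 21! → 1/2444321880; sum: t=3:−1/69672960 t=4:+1/29030400 t=5:−1/124416000 = 1/82944000; 3j²(6 7 7; 1 4 -5) = Δ·Π!·Σ² = 693/83980  (sign +1)
I_A²/I_B² = (154/20995)/(693/83980) = 8/9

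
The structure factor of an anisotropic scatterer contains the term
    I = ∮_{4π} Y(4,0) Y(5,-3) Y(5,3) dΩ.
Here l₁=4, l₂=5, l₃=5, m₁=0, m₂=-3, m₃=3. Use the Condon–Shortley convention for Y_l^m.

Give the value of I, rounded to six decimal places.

m-sum 0 ✓  L=14 even ✓  1≤5≤9 ✓
Π(2lᵢ+1) = 9×11×11 = 1089
triangle coeff Δ(4,5,5) = 1/3153150
Σ_t [0,4]: t=0:+1/69120 t=1:−1/1728 t=2:+1/576 t=3:−1/1728 t=4:+1/69120 = 7/11520
(3j)²=2/143 [(4 5 5; 0 0 0)], sign=-1
Σ_t [0,2]: t=0:+1/27648 t=1:−1/4320 t=2:+1/11520 = -1/9216
(3j)²=2/143 [(4 5 5; 0 -3 3)], sign=-1
⇒ 4πI² = 36/169
I = (+1)√(36/169/(4π)) = 0.13019760

0.130198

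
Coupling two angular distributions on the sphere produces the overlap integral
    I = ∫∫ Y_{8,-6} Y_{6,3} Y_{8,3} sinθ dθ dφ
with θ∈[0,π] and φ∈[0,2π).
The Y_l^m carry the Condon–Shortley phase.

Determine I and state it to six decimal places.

0.023718

Rules hold: Σm=0, L=22 even, 2≤8≤14.
N = 17·13·17 = 3757
Δ = 6!·10!·6!/23! = 1/13742520792
Racah Σ t=0..6: t=0:+1/41803776000 t=1:−1/435456000 t=2:+1/39813120 t=3:−1/18662400 t=4:+1/39813120 t=5:−1/435456000 t=6:+1/41803776000 = -11/1393459200
⇒ 3j(8 6 8; 0 0 0)² = 600/96577, sgn -1
Racah Σ t=4..6: t=4:+1/20901888000 t=5:−1/2090188800 t=6:+1/2090188800 = 1/20901888000
⇒ 3j(8 6 8; -6 3 3)² = 9/29716, sgn -1
4πI² = N·(3j₀)²·(3jₘ)² = 1350/190969
I = +1·√(0.00706921/4π) = 0.02371813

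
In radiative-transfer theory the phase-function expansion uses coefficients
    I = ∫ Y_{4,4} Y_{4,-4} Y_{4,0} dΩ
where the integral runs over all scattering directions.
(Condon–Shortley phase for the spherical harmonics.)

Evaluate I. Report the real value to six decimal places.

0.106525

Rules hold: Σm=0, L=12 even, 0≤4≤8.
N = 9·9·9 = 729
Δ = 4!·4!·4!/13! = 1/450450
Racah Σ t=0..4: t=0:+1/13824 t=1:−1/216 t=2:+1/64 t=3:−1/216 t=4:+1/13824 = 5/768
⇒ 3j(4 4 4; 0 0 0)² = 18/1001, sgn +1
Racah Σ t=0..0: t=0:+1/13824 = 1/13824
⇒ 3j(4 4 4; 4 -4 0)² = 14/1287, sgn +1
4πI² = N·(3j₀)²·(3jₘ)² = 2916/20449
I = +1·√(0.142599/4π) = 0.10652531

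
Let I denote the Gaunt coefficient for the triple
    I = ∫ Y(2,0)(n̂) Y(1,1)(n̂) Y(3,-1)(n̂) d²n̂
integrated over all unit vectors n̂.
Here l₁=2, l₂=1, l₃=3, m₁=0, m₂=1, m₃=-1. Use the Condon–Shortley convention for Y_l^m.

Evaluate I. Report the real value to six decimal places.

-0.202301

Rules hold: Σm=0, L=6 even, 1≤3≤3.
N = 5·3·7 = 105
Δ = 0!·4!·2!/7! = 1/105
Racah Σ t=0..0: t=0:+1/4 = 1/4
⇒ 3j(2 1 3; 0 0 0)² = 3/35, sgn -1
Racah Σ t=0..0: t=0:+1/8 = 1/8
⇒ 3j(2 1 3; 0 1 -1)² = 2/35, sgn +1
4πI² = N·(3j₀)²·(3jₘ)² = 18/35
I = -1·√(0.514286/4π) = -0.20230066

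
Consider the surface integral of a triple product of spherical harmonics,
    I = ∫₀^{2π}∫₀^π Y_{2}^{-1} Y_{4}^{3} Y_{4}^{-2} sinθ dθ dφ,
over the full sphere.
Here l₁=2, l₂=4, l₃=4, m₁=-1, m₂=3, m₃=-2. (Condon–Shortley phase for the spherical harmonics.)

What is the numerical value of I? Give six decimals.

-0.187702

m-sum 0 ✓  L=10 even ✓  2≤4≤6 ✓
Π(2lᵢ+1) = 5×9×9 = 405
triangle coeff Δ(2,4,4) = 1/13860
Σ_t [0,2]: t=0:+1/192 t=1:−1/36 t=2:+1/192 = -5/288
(3j)²=20/693 [(2 4 4; 0 0 0)], sign=-1
Σ_t [1,2]: t=1:−1/1440 t=2:+1/240 = 1/288
(3j)²=5/132 [(2 4 4; -1 3 -2)], sign=+1
⇒ 4πI² = 375/847
I = (-1)√(375/847/(4π)) = -0.18770204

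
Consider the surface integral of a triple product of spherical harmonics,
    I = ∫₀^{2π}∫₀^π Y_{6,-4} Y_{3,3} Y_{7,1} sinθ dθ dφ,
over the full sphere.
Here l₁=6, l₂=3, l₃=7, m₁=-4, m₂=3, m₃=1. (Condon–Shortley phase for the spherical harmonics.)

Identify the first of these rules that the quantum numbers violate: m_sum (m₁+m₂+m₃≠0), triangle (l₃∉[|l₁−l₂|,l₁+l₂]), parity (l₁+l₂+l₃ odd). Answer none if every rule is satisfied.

none

m₁+m₂+m₃ = -4 + 3 + 1 = 0  ✓
triangle: |6−3|=3 ≤ l₃=7 ≤ 6+3=9  ✓
parity: l₁+l₂+l₃ = 16 is even  ✓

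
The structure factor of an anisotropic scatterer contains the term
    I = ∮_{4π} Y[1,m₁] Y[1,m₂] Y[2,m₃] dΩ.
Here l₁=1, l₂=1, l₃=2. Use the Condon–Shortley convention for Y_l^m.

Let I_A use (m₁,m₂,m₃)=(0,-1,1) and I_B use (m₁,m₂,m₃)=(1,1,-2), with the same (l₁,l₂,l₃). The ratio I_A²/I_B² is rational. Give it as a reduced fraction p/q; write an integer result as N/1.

Same 1,1,2: normalisation and zero-m 3j drop out of the ratio.
A: Δ: 0! 2! 2! / 5! → 1/30; sum: t=0:+1/2 = 1/2; 3j²(1 1 2; 0 -1 1) = Δ·Π!·Σ² = 1/10  (sign -1)
B: Δ: 0! 2! 2! / 5! → 1/30; sum: t=0:+1/4 = 1/4; 3j²(1 1 2; 1 1 -2) = Δ·Π!·Σ² = 1/5  (sign +1)
I_A²/I_B² = (1/10)/(1/5) = 1/2

1/2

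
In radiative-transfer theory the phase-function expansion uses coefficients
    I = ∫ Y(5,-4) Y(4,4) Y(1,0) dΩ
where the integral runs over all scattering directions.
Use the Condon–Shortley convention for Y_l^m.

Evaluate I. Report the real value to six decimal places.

0.147319

Checks pass: Σm=0; 10 even; l₃=1∈[1,9].
(2·5+1)(2·4+1)(2·1+1) = 297
Δ: 8! 2! 0! / 11! → 1/495
sum: t=4:+1/576 = 1/576
3j²(5 4 1; 0 0 0) = Δ·Π!·Σ² = 5/99  (sign -1)
sum: t=8:+1/40320 = 1/40320
3j²(5 4 1; -4 4 0) = Δ·Π!·Σ² = 1/55  (sign -1)
combine: 4πI² = 297·5/99·1/55 = 3/11
take √, sign +1: I = 0.14731920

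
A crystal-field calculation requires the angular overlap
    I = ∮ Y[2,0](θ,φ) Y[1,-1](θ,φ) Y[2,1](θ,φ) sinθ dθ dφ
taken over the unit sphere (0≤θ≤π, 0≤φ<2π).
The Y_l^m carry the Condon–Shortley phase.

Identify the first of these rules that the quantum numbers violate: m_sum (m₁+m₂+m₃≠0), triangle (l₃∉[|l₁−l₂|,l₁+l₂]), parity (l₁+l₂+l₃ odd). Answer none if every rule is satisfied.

Σmᵢ = 0  ✓
l₃∈[|l₁−l₂|,l₁+l₂]=[1,3], have l₃=2  ✓
Σlᵢ = 5 ⇒ odd  ✗

parity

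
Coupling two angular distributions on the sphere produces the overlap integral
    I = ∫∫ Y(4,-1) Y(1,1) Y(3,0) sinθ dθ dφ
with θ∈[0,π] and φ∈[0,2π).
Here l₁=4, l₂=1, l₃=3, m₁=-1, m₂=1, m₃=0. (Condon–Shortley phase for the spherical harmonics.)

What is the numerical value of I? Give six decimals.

-0.194664

Rules hold: Σm=0, L=8 even, 3≤3≤5.
N = 9·3·7 = 189
Δ = 2!·6!·0!/9! = 1/252
Racah Σ t=1..1: t=1:−1/36 = -1/36
⇒ 3j(4 1 3; 0 0 0)² = 4/63, sgn +1
Racah Σ t=2..2: t=2:+1/72 = 1/72
⇒ 3j(4 1 3; -1 1 0)² = 5/126, sgn -1
4πI² = N·(3j₀)²·(3jₘ)² = 10/21
I = -1·√(0.47619/4π) = -0.19466390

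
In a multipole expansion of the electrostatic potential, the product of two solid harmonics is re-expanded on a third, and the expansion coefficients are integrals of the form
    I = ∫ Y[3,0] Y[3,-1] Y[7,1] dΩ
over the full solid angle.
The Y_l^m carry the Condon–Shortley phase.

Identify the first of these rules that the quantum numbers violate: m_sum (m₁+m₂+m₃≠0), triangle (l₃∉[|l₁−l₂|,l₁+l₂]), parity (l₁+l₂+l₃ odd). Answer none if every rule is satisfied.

Σmᵢ = 0  ✓
l₃∈[|l₁−l₂|,l₁+l₂]=[0,6], have l₃=7  ✗
Σlᵢ = 13 ⇒ odd

triangle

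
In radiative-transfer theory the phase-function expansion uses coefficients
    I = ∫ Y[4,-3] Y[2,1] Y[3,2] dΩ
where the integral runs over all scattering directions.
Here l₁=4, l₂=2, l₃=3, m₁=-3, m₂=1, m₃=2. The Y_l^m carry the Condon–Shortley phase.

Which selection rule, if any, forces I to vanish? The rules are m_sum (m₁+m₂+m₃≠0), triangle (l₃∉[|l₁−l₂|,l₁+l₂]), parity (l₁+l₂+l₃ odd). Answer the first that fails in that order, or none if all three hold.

parity

m₁+m₂+m₃ = -3 + 1 + 2 = 0  ✓
triangle: |4−2|=2 ≤ l₃=3 ≤ 4+2=6  ✓
parity: l₁+l₂+l₃ = 9 is odd  ✗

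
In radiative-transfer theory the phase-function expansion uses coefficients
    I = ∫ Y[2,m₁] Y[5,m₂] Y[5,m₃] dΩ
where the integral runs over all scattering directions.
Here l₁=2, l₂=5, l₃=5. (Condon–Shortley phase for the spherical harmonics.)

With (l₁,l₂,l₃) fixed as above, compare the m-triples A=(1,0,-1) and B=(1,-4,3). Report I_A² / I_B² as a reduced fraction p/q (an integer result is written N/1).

Shared (l₁,l₂,l₃)=(2,5,5): N and (l;000)² cancel in I_A²/I_B².
A: Δ = 2!·2!·8!/13! = 1/38610; Racah Σ t=0..1: t=0:+1/1440 t=1:−1/1152 = -1/5760; ⇒ 3j(2 5 5; 1 0 -1)² = 1/858, sgn -1
B: Δ = 2!·2!·8!/13! = 1/38610; Racah Σ t=0..1: t=0:+1/10080 t=1:−1/80640 = 1/11520; ⇒ 3j(2 5 5; 1 -4 3)² = 49/1430, sgn +1
I_A²/I_B² = (1/858)/(49/1430) = 5/147

5/147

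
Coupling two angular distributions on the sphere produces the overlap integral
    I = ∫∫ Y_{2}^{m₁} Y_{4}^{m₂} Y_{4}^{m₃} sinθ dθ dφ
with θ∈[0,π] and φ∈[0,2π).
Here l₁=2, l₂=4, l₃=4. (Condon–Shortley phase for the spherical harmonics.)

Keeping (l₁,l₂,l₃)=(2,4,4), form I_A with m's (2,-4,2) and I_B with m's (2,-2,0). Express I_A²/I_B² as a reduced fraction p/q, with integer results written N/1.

Same 2,4,4: normalisation and zero-m 3j drop out of the ratio.
A: Δ: 2! 2! 6! / 11! → 1/13860; sum: t=0:+1/2880 = 1/2880; 3j²(2 4 4; 2 -4 2) = Δ·Π!·Σ² = 2/165  (sign +1)
B: Δ: 2! 2! 6! / 11! → 1/13860; sum: t=0:+1/192 = 1/192; 3j²(2 4 4; 2 -2 0) = Δ·Π!·Σ² = 3/77  (sign +1)
I_A²/I_B² = (2/165)/(3/77) = 14/45

14/45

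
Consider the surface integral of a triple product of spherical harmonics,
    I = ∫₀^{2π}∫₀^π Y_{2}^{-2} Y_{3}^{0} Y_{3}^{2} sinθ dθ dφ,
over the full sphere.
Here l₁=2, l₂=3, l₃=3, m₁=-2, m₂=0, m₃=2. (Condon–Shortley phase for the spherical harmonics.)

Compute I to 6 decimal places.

-0.188063

Rules hold: Σm=0, L=8 even, 1≤3≤5.
N = 5·7·7 = 245
Δ = 2!·2!·4!/9! = 1/3780
Racah Σ t=0..2: t=0:+1/24 t=1:−1/4 t=2:+1/24 = -1/6
⇒ 3j(2 3 3; 0 0 0)² = 4/105, sgn +1
Racah Σ t=2..2: t=2:+1/24 = 1/24
⇒ 3j(2 3 3; -2 0 2)² = 1/21, sgn -1
4πI² = N·(3j₀)²·(3jₘ)² = 4/9
I = -1·√(0.444444/4π) = -0.18806319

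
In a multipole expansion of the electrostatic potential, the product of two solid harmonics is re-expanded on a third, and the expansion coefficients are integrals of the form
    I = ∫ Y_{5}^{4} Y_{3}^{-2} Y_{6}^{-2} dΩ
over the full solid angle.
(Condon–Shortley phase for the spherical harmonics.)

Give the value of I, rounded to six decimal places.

Checks pass: Σm=0; 14 even; l₃=6∈[2,8].
(2·5+1)(2·3+1)(2·6+1) = 1001
Δ: 2! 8! 4! / 15! → 1/675675
sum: t=0:+1/8640 t=1:−1/2304 t=2:+1/8640 = -7/34560
3j²(5 3 6; 0 0 0) = Δ·Π!·Σ² = 7/429  (sign -1)
sum: t=0:+1/60480 t=1:−1/967680 = 1/64512
3j²(5 3 6; 4 -2 -2) = Δ·Π!·Σ² = 15/1001  (sign +1)
combine: 4πI² = 1001·7/429·15/1001 = 35/143
take √, sign -1: I = -0.13956004

-0.139560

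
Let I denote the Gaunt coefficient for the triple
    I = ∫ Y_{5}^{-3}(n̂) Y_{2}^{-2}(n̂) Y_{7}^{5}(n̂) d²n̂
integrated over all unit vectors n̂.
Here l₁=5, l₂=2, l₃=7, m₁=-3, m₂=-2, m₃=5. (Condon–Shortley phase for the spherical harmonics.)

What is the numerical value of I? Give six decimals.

-0.252127

Checks pass: Σm=0; 14 even; l₃=7∈[3,7].
(2·5+1)(2·2+1)(2·7+1) = 825
Δ: 0! 10! 4! / 15! → 1/15015
sum: t=0:+1/57600 = 1/57600
3j²(5 2 7; 0 0 0) = Δ·Π!·Σ² = 21/715  (sign -1)
sum: t=0:+1/1935360 = 1/1935360
3j²(5 2 7; -3 -2 5) = Δ·Π!·Σ² = 3/91  (sign +1)
combine: 4πI² = 825·21/715·3/91 = 135/169
take √, sign -1: I = -0.25212656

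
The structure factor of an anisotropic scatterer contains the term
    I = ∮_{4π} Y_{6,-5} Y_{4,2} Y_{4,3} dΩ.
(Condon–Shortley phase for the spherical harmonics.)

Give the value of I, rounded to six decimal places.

m-sum 0 ✓  L=14 even ✓  2≤4≤10 ✓
Π(2lᵢ+1) = 13×9×9 = 1053
triangle coeff Δ(6,4,4) = 1/1261260
Σ_t [2,4]: t=2:+1/4608 t=3:−1/1296 t=4:+1/4608 = -7/20736
(3j)²=20/1287 [(6 4 4; 0 0 0)], sign=-1
Σ_t [5,6]: t=5:−1/86400 t=6:+1/172800 = -1/172800
(3j)²=1/130 [(6 4 4; -5 2 3)], sign=+1
⇒ 4πI² = 18/143
I = (-1)√(18/143/(4π)) = -0.10008369

-0.100084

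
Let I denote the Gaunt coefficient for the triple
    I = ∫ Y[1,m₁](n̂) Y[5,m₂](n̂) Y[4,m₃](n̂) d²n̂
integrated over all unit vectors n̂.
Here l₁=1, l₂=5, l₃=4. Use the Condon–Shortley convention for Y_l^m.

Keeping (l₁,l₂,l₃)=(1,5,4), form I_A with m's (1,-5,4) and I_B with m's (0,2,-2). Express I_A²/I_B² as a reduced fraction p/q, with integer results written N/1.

15/7

l's match ⇒ only the (l;m) 3-j factors differ between A and B.
A: triangle coeff Δ(1,5,4) = 1/495; Σ_t [0,0]: t=0:+1/80640 = 1/80640; (3j)²=1/11 [(1 5 4; 1 -5 4)], sign=+1
B: triangle coeff Δ(1,5,4) = 1/495; Σ_t [1,1]: t=1:−1/1440 = -1/1440; (3j)²=7/165 [(1 5 4; 0 2 -2)], sign=-1
I_A²/I_B² = (1/11)/(7/165) = 15/7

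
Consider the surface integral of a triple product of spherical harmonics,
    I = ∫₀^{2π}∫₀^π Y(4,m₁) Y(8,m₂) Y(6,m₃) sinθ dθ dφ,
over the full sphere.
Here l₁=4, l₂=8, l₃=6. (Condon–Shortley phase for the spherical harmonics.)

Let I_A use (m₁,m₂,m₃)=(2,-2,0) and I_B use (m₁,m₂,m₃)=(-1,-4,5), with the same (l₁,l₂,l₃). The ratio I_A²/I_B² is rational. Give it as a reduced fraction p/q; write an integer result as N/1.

4032/174845

Shared (l₁,l₂,l₃)=(4,8,6): N and (l;000)² cancel in I_A²/I_B².
A: Δ = 6!·2!·10!/19! = 1/23279256; Racah Σ t=0..2: t=0:+1/24883200 t=1:−1/1728000 t=2:+1/1658880 = 1/15552000; ⇒ 3j(4 8 6; 2 -2 0)² = 16/46189, sgn +1
B: Δ = 6!·2!·10!/19! = 1/23279256; Racah Σ t=3..4: t=3:−1/26127360 t=4:+1/174182400 = -17/522547200; ⇒ 3j(4 8 6; -1 -4 5)² = 935/62244, sgn +1
I_A²/I_B² = (16/46189)/(935/62244) = 4032/174845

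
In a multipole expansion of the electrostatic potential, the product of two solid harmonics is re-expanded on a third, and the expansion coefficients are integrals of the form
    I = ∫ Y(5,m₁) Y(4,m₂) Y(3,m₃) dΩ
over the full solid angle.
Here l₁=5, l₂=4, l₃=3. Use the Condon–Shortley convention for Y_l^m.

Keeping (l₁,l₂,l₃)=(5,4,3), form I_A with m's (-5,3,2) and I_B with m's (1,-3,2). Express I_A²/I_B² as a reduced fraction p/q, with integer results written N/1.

Shared (l₁,l₂,l₃)=(5,4,3): N and (l;000)² cancel in I_A²/I_B².
A: Δ = 6!·4!·2!/13! = 1/180180; Racah Σ t=6..6: t=6:+1/17280 = 1/17280; ⇒ 3j(5 4 3; -5 3 2)² = 35/858, sgn -1
B: Δ = 6!·4!·2!/13! = 1/180180; Racah Σ t=0..1: t=0:+1/17280 t=1:−1/1440 = -11/17280; ⇒ 3j(5 4 3; 1 -3 2)² = 11/468, sgn +1
I_A²/I_B² = (35/858)/(11/468) = 210/121

210/121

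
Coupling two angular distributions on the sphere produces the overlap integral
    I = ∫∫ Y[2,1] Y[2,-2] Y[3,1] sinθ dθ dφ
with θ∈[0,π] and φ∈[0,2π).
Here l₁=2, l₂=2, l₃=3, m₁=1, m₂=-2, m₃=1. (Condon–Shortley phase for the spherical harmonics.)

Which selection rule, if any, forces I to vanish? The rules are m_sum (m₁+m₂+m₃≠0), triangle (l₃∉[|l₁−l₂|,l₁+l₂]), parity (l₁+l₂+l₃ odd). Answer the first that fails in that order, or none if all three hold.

parity

azimuthal sum: 1 − 2 + 1 = 0  ✓
0 ≤ 3 ≤ 4 (triangle on l)  ✓
L = 2 + 2 + 3 = 7 (odd)  ✗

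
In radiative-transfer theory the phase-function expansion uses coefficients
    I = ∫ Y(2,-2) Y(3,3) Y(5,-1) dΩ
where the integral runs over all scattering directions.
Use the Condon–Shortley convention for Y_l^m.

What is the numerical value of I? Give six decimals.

Rules hold: Σm=0, L=10 even, 1≤5≤5.
N = 5·7·11 = 385
Δ = 0!·4!·6!/11! = 1/2310
Racah Σ t=0..0: t=0:+1/144 = 1/144
⇒ 3j(2 3 5; 0 0 0)² = 10/231, sgn -1
Racah Σ t=0..0: t=0:+1/17280 = 1/17280
⇒ 3j(2 3 5; -2 3 -1)² = 1/2310, sgn +1
4πI² = N·(3j₀)²·(3jₘ)² = 5/693
I = -1·√(0.00721501/4π) = -0.02396147

-0.023961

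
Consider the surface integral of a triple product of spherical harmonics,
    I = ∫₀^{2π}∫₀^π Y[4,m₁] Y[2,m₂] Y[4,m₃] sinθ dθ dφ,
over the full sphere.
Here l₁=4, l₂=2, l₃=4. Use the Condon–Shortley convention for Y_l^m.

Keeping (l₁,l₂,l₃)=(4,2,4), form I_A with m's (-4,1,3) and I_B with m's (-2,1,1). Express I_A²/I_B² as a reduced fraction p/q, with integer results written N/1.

l's match ⇒ only the (l;m) 3-j factors differ between A and B.
A: triangle coeff Δ(4,2,4) = 1/13860; Σ_t [2,2]: t=2:+1/1440 = 1/1440; (3j)²=7/165 [(4 2 4; -4 1 3)], sign=-1
B: triangle coeff Δ(4,2,4) = 1/13860; Σ_t [1,2]: t=1:−1/240 t=2:+1/96 = 1/160; (3j)²=27/1540 [(4 2 4; -2 1 1)], sign=-1
I_A²/I_B² = (7/165)/(27/1540) = 196/81

196/81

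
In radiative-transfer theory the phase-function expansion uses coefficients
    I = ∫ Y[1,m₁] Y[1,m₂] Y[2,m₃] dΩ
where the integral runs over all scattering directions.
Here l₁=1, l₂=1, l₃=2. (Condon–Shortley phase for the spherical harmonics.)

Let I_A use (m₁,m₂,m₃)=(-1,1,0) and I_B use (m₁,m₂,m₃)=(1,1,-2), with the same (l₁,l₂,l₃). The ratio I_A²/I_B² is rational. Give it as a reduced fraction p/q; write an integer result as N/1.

Shared (l₁,l₂,l₃)=(1,1,2): N and (l;000)² cancel in I_A²/I_B².
A: Δ = 0!·2!·2!/5! = 1/30; Racah Σ t=0..0: t=0:+1/4 = 1/4; ⇒ 3j(1 1 2; -1 1 0)² = 1/30, sgn +1
B: Δ = 0!·2!·2!/5! = 1/30; Racah Σ t=0..0: t=0:+1/4 = 1/4; ⇒ 3j(1 1 2; 1 1 -2)² = 1/5, sgn +1
I_A²/I_B² = (1/30)/(1/5) = 1/6

1/6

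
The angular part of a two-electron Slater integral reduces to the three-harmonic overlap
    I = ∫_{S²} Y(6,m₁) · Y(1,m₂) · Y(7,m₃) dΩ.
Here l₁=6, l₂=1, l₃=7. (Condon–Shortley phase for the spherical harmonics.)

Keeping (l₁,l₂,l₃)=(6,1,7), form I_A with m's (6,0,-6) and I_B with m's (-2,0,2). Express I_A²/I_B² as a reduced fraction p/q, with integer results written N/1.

13/45

Same 6,1,7: normalisation and zero-m 3j drop out of the ratio.
A: Δ: 0! 12! 2! / 15! → 1/1365; sum: t=0:+1/479001600 = 1/479001600; 3j²(6 1 7; 6 0 -6) = Δ·Π!·Σ² = 1/105  (sign -1)
B: Δ: 0! 12! 2! / 15! → 1/1365; sum: t=0:+1/967680 = 1/967680; 3j²(6 1 7; -2 0 2) = Δ·Π!·Σ² = 3/91  (sign -1)
I_A²/I_B² = (1/105)/(3/91) = 13/45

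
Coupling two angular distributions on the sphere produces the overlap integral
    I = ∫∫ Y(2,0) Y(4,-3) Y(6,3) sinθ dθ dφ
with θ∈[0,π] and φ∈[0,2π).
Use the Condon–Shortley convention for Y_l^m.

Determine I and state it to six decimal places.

-0.165283

Checks pass: Σm=0; 12 even; l₃=6∈[2,6].
(2·2+1)(2·4+1)(2·6+1) = 585
Δ: 0! 4! 8! / 13! → 1/6435
sum: t=0:+1/2304 = 1/2304
3j²(2 4 6; 0 0 0) = Δ·Π!·Σ² = 5/143  (sign +1)
sum: t=0:+1/20160 = 1/20160
3j²(2 4 6; 0 -3 3) = Δ·Π!·Σ² = 12/715  (sign -1)
combine: 4πI² = 585·5/143·12/715 = 540/1573
take √, sign -1: I = -0.16528277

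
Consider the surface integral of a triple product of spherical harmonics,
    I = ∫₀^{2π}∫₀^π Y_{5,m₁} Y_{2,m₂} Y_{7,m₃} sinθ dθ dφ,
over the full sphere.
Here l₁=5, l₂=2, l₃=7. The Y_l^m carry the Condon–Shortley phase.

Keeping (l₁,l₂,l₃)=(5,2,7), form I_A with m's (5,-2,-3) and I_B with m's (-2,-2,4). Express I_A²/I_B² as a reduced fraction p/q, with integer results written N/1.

l's match ⇒ only the (l;m) 3-j factors differ between A and B.
A: triangle coeff Δ(5,2,7) = 1/15015; Σ_t [0,0]: t=0:+1/87091200 = 1/87091200; (3j)²=1/15015 [(5 2 7; 5 -2 -3)], sign=+1
B: triangle coeff Δ(5,2,7) = 1/15015; Σ_t [0,0]: t=0:+1/725760 = 1/725760; (3j)²=2/91 [(5 2 7; -2 -2 4)], sign=-1
I_A²/I_B² = (1/15015)/(2/91) = 1/330

1/330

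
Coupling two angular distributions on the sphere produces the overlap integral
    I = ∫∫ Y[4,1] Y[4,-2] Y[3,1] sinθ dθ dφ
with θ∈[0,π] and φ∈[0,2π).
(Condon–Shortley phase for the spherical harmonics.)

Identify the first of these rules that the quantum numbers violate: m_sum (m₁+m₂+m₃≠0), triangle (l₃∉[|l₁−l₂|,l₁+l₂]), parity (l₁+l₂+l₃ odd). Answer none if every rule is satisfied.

m₁+m₂+m₃ = 1 − 2 + 1 = 0  ✓
triangle: |4−4|=0 ≤ l₃=3 ≤ 4+4=8  ✓
parity: l₁+l₂+l₃ = 11 is odd  ✗

parity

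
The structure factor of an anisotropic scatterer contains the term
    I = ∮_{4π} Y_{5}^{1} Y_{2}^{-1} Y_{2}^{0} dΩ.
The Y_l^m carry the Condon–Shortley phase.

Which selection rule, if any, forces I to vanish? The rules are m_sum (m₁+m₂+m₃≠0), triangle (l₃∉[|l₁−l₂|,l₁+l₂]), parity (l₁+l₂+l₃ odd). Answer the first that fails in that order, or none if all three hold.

triangle

Σmᵢ = 0  ✓
l₃∈[|l₁−l₂|,l₁+l₂]=[3,7], have l₃=2  ✗
Σlᵢ = 9 ⇒ odd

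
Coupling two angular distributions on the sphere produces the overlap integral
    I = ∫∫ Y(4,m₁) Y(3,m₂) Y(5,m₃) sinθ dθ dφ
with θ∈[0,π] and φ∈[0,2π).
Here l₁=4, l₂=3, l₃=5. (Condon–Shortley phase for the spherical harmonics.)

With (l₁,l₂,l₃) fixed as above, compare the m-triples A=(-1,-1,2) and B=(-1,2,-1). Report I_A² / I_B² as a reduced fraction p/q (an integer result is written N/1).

3584/3125

l's match ⇒ only the (l;m) 3-j factors differ between A and B.
A: triangle coeff Δ(4,3,5) = 1/180180; Σ_t [0,2]: t=0:+1/960 t=1:−1/288 t=2:+1/1728 = -1/540; (3j)²=128/6435 [(4 3 5; -1 -1 2)], sign=+1
B: triangle coeff Δ(4,3,5) = 1/180180; Σ_t [1,2]: t=1:−1/1152 t=2:+1/432 = 5/3456; (3j)²=625/36036 [(4 3 5; -1 2 -1)], sign=+1
I_A²/I_B² = (128/6435)/(625/36036) = 3584/3125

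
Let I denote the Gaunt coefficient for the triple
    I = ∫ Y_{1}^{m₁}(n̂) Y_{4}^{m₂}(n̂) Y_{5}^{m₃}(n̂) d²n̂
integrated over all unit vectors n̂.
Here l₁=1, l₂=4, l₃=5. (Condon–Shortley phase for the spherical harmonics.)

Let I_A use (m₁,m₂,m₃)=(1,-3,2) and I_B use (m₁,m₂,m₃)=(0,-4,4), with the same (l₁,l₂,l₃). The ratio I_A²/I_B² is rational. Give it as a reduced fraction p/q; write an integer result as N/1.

1/3

Shared (l₁,l₂,l₃)=(1,4,5): N and (l;000)² cancel in I_A²/I_B².
A: Δ = 0!·2!·8!/11! = 1/495; Racah Σ t=0..0: t=0:+1/10080 = 1/10080; ⇒ 3j(1 4 5; 1 -3 2)² = 1/165, sgn -1
B: Δ = 0!·2!·8!/11! = 1/495; Racah Σ t=0..0: t=0:+1/40320 = 1/40320; ⇒ 3j(1 4 5; 0 -4 4)² = 1/55, sgn -1
I_A²/I_B² = (1/165)/(1/55) = 1/3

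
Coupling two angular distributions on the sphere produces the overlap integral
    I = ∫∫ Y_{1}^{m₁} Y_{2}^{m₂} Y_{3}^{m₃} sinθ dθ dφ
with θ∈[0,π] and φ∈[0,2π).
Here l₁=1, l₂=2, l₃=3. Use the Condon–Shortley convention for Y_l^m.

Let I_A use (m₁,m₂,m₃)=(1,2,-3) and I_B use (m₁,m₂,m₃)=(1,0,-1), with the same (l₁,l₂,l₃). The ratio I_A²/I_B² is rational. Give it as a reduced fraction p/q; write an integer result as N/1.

5/2

l's match ⇒ only the (l;m) 3-j factors differ between A and B.
A: triangle coeff Δ(1,2,3) = 1/105; Σ_t [0,0]: t=0:+1/48 = 1/48; (3j)²=1/7 [(1 2 3; 1 2 -3)], sign=+1
B: triangle coeff Δ(1,2,3) = 1/105; Σ_t [0,0]: t=0:+1/8 = 1/8; (3j)²=2/35 [(1 2 3; 1 0 -1)], sign=+1
I_A²/I_B² = (1/7)/(2/35) = 5/2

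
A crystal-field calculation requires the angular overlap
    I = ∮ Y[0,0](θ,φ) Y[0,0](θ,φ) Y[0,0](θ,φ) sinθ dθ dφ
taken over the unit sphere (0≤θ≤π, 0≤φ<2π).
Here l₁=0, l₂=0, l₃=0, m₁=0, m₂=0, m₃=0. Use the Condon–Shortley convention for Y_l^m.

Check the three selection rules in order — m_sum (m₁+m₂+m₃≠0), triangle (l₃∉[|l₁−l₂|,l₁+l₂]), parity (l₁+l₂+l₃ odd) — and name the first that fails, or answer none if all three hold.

none

Σmᵢ = 0  ✓
l₃∈[|l₁−l₂|,l₁+l₂]=[0,0], have l₃=0  ✓
Σlᵢ = 0 ⇒ even  ✓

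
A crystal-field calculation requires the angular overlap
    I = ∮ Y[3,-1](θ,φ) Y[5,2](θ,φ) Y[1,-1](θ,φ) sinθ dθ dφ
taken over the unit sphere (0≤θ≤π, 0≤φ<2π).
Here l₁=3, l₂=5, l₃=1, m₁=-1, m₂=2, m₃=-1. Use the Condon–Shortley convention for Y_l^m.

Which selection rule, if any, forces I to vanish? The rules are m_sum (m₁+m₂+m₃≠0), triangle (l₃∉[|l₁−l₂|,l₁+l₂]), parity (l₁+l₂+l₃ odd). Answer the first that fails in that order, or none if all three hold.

triangle

Σmᵢ = 0  ✓
l₃∈[|l₁−l₂|,l₁+l₂]=[2,8], have l₃=1  ✗
Σlᵢ = 9 ⇒ odd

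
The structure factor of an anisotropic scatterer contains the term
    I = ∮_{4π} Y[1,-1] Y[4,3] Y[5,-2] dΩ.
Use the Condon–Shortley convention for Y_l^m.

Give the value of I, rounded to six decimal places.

Rules hold: Σm=0, L=10 even, 3≤5≤5.
N = 3·9·11 = 297
Δ = 0!·2!·8!/11! = 1/495
Racah Σ t=0..0: t=0:+1/576 = 1/576
⇒ 3j(1 4 5; 0 0 0)² = 5/99, sgn -1
Racah Σ t=0..0: t=0:+1/10080 = 1/10080
⇒ 3j(1 4 5; -1 3 -2)² = 1/165, sgn -1
4πI² = N·(3j₀)²·(3jₘ)² = 1/11
I = +1·√(0.0909091/4π) = 0.08505478

0.085055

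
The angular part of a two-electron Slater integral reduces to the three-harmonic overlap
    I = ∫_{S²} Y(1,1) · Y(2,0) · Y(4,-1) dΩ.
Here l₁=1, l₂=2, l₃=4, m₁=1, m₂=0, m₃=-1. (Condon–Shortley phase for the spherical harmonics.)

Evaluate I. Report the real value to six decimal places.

0.000000

triangle: need 1≤l₃≤3, have 4; I=0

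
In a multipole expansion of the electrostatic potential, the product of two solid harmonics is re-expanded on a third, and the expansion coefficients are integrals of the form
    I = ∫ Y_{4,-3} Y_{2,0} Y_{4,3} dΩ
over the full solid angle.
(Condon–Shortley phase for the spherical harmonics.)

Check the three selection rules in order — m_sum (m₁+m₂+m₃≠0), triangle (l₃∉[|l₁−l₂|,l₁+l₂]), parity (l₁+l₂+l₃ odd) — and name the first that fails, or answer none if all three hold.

Σmᵢ = 0  ✓
l₃∈[|l₁−l₂|,l₁+l₂]=[2,6], have l₃=4  ✓
Σlᵢ = 10 ⇒ even  ✓

none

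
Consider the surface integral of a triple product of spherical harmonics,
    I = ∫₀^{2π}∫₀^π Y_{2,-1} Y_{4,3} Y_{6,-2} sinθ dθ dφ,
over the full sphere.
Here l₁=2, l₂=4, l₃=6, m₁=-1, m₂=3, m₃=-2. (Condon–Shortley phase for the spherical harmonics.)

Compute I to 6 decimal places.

Rules hold: Σm=0, L=12 even, 2≤6≤6.
N = 5·9·13 = 585
Δ = 0!·4!·8!/13! = 1/6435
Racah Σ t=0..0: t=0:+1/2304 = 1/2304
⇒ 3j(2 4 6; 0 0 0)² = 5/143, sgn +1
Racah Σ t=0..0: t=0:+1/30240 = 1/30240
⇒ 3j(2 4 6; -1 3 -2)² = 32/6435, sgn +1
4πI² = N·(3j₀)²·(3jₘ)² = 160/1573
I = +1·√(0.101716/4π) = 0.08996855

0.089969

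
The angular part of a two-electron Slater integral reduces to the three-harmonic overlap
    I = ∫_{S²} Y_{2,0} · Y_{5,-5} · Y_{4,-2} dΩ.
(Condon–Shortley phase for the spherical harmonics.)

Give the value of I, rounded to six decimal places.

Σmᵢ = -7 ≠ 0, so the φ-integral vanishes; I = 0

0.000000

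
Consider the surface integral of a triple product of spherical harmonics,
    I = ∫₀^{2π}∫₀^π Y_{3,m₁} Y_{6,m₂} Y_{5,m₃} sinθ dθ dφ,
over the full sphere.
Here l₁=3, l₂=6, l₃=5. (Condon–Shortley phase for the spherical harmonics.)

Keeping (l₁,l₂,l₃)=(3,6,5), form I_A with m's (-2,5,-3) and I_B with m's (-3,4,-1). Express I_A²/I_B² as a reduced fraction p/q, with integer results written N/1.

Same 3,6,5: normalisation and zero-m 3j drop out of the ratio.
A: Δ: 4! 2! 8! / 15! → 1/675675; sum: t=3:−1/483840 t=4:+1/120960 = 1/161280; 3j²(3 6 5; -2 5 -3) = Δ·Π!·Σ² = 2/91  (sign +1)
B: Δ: 4! 2! 8! / 15! → 1/675675; sum: t=4:+1/69120 = 1/69120; 3j²(3 6 5; -3 4 -1) = Δ·Π!·Σ² = 4/143  (sign +1)
I_A²/I_B² = (2/91)/(4/143) = 11/14

11/14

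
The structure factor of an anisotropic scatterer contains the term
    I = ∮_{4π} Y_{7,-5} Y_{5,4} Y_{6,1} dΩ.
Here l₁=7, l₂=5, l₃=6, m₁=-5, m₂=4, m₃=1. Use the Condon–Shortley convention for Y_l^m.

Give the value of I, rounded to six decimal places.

m-sum 0 ✓  L=18 even ✓  2≤6≤12 ✓
Π(2lᵢ+1) = 15×11×13 = 2145
triangle coeff Δ(7,5,6) = 1/174594420
Σ_t [1,5]: t=1:−1/4147200 t=2:+1/207360 t=3:−1/82944 t=4:+1/207360 t=5:−1/4147200 = -1/345600
(3j)²=420/46189 [(7 5 6; 0 0 0)], sign=-1
Σ_t [5,6]: t=5:−1/14515200 t=6:+1/6220800 = 1/10886400
(3j)²=128/12597 [(7 5 6; -5 4 1)], sign=-1
⇒ 4πI² = 268800/1356277
I = (+1)√(268800/1356277/(4π)) = 0.12558434

0.125584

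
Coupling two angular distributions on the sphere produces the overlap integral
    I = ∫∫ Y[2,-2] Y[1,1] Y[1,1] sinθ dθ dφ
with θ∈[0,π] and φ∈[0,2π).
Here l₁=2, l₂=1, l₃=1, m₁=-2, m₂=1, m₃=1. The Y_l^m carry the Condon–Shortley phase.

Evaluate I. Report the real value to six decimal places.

Checks pass: Σm=0; 4 even; l₃=1∈[1,3].
(2·2+1)(2·1+1)(2·1+1) = 45
Δ: 2! 2! 0! / 5! → 1/30
sum: t=1:−1/1 = -1/1
3j²(2 1 1; 0 0 0) = Δ·Π!·Σ² = 2/15  (sign +1)
sum: t=2:+1/4 = 1/4
3j²(2 1 1; -2 1 1) = Δ·Π!·Σ² = 1/5  (sign +1)
combine: 4πI² = 45·2/15·1/5 = 6/5
take √, sign +1: I = 0.30901936

0.309019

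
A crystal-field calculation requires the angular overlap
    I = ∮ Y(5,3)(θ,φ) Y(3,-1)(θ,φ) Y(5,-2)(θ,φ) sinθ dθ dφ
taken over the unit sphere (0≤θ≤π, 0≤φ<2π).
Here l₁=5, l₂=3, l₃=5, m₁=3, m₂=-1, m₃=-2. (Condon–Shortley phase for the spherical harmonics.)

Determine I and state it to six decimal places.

l₁+l₂+l₃=13 is odd: 3j(l;000)=0 ⇒ I=0

0.000000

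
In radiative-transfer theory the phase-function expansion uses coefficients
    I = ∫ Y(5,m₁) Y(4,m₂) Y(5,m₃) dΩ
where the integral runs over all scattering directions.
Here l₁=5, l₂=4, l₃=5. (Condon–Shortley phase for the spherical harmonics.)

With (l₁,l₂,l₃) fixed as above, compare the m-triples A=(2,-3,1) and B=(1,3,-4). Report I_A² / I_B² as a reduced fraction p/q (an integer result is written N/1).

1/12

l's match ⇒ only the (l;m) 3-j factors differ between A and B.
A: triangle coeff Δ(5,4,5) = 1/3153150; Σ_t [0,1]: t=0:+1/5184 t=1:−1/6912 = 1/20736; (3j)²=5/2574 [(5 4 5; 2 -3 1)], sign=+1
B: triangle coeff Δ(5,4,5) = 1/3153150; Σ_t [3,4]: t=3:−1/17280 t=4:+1/103680 = -1/20736; (3j)²=10/429 [(5 4 5; 1 3 -4)], sign=+1
I_A²/I_B² = (5/2574)/(10/429) = 1/12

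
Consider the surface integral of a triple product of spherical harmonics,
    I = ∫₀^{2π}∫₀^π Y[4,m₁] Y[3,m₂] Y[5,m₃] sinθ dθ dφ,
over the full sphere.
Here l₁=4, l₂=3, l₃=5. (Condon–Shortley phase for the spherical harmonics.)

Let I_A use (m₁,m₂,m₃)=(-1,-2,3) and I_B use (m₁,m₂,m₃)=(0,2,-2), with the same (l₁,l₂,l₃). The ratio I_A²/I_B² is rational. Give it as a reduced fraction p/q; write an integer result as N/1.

3/10

Shared (l₁,l₂,l₃)=(4,3,5): N and (l;000)² cancel in I_A²/I_B².
A: Δ = 2!·6!·4!/13! = 1/180180; Racah Σ t=0..1: t=0:+1/1440 t=1:−1/1152 = -1/5760; ⇒ 3j(4 3 5; -1 -2 3)² = 1/858, sgn -1
B: Δ = 2!·6!·4!/13! = 1/180180; Racah Σ t=1..2: t=1:−1/864 t=2:+1/576 = 1/1728; ⇒ 3j(4 3 5; 0 2 -2)² = 5/1287, sgn -1
I_A²/I_B² = (1/858)/(5/1287) = 3/10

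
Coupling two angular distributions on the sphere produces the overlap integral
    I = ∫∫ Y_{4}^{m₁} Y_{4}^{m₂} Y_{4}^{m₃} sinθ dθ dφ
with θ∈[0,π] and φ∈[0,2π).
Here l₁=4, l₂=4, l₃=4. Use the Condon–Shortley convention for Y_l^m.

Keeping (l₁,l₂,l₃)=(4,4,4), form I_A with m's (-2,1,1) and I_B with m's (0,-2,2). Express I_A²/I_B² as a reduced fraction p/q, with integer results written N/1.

l's match ⇒ only the (l;m) 3-j factors differ between A and B.
A: triangle coeff Δ(4,4,4) = 1/450450; Σ_t [2,4]: t=2:+1/576 t=3:−1/144 t=4:+1/576 = -1/288; (3j)²=20/1001 [(4 4 4; -2 1 1)], sign=+1
B: triangle coeff Δ(4,4,4) = 1/450450; Σ_t [0,2]: t=0:+1/2304 t=1:−1/216 t=2:+1/384 = -11/6912; (3j)²=11/1638 [(4 4 4; 0 -2 2)], sign=-1
I_A²/I_B² = (20/1001)/(11/1638) = 360/121

360/121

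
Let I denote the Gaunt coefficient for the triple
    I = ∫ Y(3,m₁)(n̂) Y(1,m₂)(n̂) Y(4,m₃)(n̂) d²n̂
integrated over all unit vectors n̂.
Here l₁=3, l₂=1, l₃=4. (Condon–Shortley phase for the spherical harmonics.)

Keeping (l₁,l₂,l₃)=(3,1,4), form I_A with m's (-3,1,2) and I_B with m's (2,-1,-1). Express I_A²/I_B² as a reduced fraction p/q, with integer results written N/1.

1/3

Shared (l₁,l₂,l₃)=(3,1,4): N and (l;000)² cancel in I_A²/I_B².
A: Δ = 0!·6!·2!/9! = 1/252; Racah Σ t=0..0: t=0:+1/1440 = 1/1440; ⇒ 3j(3 1 4; -3 1 2)² = 1/252, sgn +1
B: Δ = 0!·6!·2!/9! = 1/252; Racah Σ t=0..0: t=0:+1/240 = 1/240; ⇒ 3j(3 1 4; 2 -1 -1)² = 1/84, sgn -1
I_A²/I_B² = (1/252)/(1/84) = 1/3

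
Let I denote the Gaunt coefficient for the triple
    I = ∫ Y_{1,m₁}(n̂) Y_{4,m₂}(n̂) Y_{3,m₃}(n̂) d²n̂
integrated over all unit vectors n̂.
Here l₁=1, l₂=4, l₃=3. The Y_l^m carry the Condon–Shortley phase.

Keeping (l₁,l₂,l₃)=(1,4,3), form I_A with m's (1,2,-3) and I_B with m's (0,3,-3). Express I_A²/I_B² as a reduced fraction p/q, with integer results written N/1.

1/7

Same 1,4,3: normalisation and zero-m 3j drop out of the ratio.
A: Δ: 2! 0! 6! / 9! → 1/252; sum: t=0:+1/1440 = 1/1440; 3j²(1 4 3; 1 2 -3) = Δ·Π!·Σ² = 1/252  (sign +1)
B: Δ: 2! 0! 6! / 9! → 1/252; sum: t=1:−1/720 = -1/720; 3j²(1 4 3; 0 3 -3) = Δ·Π!·Σ² = 1/36  (sign -1)
I_A²/I_B² = (1/252)/(1/36) = 1/7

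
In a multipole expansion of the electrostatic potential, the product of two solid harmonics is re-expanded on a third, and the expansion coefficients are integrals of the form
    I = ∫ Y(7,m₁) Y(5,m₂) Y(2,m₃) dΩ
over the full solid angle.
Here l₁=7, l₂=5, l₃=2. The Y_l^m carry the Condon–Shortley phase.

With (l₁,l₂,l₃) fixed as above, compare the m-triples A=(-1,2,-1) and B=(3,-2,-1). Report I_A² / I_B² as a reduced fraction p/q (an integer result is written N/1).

l's match ⇒ only the (l;m) 3-j factors differ between A and B.
A: triangle coeff Δ(7,5,2) = 1/15015; Σ_t [7,7]: t=7:−1/181440 = -1/181440; (3j)²=32/3003 [(7 5 2; -1 2 -1)], sign=+1
B: triangle coeff Δ(7,5,2) = 1/15015; Σ_t [3,3]: t=3:−1/181440 = -1/181440; (3j)²=32/1001 [(7 5 2; 3 -2 -1)], sign=+1
I_A²/I_B² = (32/3003)/(32/1001) = 1/3

1/3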